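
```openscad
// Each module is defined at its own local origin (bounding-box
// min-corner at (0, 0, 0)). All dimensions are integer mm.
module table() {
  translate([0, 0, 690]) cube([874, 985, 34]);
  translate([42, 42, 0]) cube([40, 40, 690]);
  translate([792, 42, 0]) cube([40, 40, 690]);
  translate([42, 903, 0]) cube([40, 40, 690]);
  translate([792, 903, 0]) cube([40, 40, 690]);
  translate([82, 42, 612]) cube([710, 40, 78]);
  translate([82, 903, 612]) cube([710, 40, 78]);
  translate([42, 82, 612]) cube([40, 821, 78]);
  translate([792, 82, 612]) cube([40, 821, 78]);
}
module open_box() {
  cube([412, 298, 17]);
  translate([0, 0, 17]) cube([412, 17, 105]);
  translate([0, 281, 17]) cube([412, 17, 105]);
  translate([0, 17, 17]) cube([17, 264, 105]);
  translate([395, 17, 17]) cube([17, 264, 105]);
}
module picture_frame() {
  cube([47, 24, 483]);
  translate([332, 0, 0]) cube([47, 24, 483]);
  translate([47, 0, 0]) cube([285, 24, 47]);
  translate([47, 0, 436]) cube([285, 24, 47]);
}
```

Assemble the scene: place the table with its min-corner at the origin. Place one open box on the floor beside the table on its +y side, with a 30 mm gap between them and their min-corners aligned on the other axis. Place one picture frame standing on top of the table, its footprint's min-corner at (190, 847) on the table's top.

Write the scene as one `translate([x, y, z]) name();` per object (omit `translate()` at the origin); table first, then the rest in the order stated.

table();
translate([0, 1015, 0]) open_box();
translate([190, 847, 724]) picture_frame();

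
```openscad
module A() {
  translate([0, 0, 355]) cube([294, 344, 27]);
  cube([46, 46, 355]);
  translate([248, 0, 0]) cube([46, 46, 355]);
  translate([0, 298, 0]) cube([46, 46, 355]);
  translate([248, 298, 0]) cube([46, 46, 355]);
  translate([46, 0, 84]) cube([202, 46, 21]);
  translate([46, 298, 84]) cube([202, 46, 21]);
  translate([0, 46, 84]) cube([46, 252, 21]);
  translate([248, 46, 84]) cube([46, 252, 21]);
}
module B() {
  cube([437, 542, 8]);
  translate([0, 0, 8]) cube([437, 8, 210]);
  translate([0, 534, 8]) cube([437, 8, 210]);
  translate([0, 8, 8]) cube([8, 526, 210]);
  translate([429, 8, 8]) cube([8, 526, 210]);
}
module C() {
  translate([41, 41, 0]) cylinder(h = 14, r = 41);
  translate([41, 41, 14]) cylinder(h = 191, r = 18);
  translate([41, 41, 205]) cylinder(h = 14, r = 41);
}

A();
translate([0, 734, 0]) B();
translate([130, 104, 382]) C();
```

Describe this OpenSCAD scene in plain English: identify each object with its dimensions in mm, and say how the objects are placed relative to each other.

A is a four-legged stool. The seat is a 294×344×27 mm slab whose top surface is at z = 382 mm; four square legs, each 46×46 mm in cross-section, run from the floor (z = 0) to the underside of the seat, each flush with a corner of the seat. Four stretchers, 46 mm wide and 21 mm tall, connect adjacent legs with their undersides at z = 84 mm, each running between the inner faces of the legs it joins and aligned with the legs' outer faces on the other axis.

B is an open storage box with external size 437×542×218 mm and wall thickness 8 mm (the base is also 8 mm thick). The base covers the whole footprint; the four walls stand on the base, with the y-facing walls full-width and the x-facing walls fitting between their inner faces.

C is a spool: two coaxial disc flanges of radius 41 mm and thickness 14 mm, joined by a core cylinder of radius 18 mm and height 191 mm. The lower flange rests on z = 0 and the three cylinders share a vertical axis.

The open box is on the floor beside the stool on its +y side. The spool is on top of the stool.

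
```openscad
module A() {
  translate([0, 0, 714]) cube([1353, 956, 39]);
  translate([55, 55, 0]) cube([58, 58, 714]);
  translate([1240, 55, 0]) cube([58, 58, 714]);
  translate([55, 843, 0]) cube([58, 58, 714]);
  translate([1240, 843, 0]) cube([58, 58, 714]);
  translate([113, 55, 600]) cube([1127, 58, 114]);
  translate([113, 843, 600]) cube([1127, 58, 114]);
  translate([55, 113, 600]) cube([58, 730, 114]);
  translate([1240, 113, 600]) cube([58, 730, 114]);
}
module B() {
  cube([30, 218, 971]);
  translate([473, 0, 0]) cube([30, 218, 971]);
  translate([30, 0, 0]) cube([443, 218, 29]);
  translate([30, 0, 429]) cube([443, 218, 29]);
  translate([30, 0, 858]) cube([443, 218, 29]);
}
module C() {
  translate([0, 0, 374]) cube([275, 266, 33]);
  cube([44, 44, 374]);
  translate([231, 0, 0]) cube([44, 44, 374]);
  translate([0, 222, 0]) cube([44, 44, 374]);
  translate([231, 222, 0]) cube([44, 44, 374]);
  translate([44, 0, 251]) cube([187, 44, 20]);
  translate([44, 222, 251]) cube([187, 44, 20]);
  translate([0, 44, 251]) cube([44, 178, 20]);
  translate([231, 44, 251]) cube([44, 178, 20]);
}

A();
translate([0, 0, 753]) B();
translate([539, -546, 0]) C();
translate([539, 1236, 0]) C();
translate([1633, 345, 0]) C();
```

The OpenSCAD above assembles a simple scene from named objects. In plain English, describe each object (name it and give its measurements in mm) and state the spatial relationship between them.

A is a table with a 1353×956 mm rectangular top, 39 mm thick, top surface at z = 753 mm, supported by four 58×58 mm square legs, each inset 55 mm from the nearest pair of top edges, running from the floor. Four apron rails, 58 mm thick and 114 mm tall, run between adjacent legs with their top edges flush with the underside of the top and their outer faces flush with the legs' outer faces.

B is a bookshelf 503 mm wide overall, 218 mm deep and 971 mm tall. The two sides are 30 mm thick vertical panels. 3 horizontal shelves of 29 mm thickness span between the inner faces of the sides; the lowest shelf sits on the floor and shelves are stacked with a clear vertical gap of 400 mm between each pair.

C is a simple wooden stool: a rectangular seat 275 mm (x) by 266 mm (y), 33 mm thick, top face at z = 407 mm, on four square legs, each 44×44 mm in cross-section. The legs rest on z = 0, each flush with a corner of the seat. Four stretchers, 44 mm wide and 20 mm tall, connect adjacent legs with their undersides at z = 251 mm, each running between the inner faces of the legs it joins and aligned with the legs' outer faces on the other axis.

The bookshelf is on top of the table. Three stools sit around the table at the −y, +y, +x sides.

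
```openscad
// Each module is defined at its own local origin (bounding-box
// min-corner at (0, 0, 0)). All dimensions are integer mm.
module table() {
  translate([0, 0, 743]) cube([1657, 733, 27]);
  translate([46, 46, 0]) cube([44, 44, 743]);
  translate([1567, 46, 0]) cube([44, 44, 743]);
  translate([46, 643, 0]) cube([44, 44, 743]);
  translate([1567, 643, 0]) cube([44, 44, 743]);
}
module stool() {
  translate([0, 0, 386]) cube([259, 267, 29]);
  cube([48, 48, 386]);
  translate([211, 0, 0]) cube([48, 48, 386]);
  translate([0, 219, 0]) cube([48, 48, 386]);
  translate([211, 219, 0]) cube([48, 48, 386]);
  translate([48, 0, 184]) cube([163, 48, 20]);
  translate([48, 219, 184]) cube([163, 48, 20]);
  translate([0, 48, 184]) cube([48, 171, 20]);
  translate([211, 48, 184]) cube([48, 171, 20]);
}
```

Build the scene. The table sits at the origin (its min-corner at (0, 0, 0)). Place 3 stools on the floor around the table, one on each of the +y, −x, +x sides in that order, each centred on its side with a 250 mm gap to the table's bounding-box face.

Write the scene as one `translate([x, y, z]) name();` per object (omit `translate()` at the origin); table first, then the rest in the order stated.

table();
translate([699, 983, 0]) stool();
translate([-509, 233, 0]) stool();
translate([1907, 233, 0]) stool();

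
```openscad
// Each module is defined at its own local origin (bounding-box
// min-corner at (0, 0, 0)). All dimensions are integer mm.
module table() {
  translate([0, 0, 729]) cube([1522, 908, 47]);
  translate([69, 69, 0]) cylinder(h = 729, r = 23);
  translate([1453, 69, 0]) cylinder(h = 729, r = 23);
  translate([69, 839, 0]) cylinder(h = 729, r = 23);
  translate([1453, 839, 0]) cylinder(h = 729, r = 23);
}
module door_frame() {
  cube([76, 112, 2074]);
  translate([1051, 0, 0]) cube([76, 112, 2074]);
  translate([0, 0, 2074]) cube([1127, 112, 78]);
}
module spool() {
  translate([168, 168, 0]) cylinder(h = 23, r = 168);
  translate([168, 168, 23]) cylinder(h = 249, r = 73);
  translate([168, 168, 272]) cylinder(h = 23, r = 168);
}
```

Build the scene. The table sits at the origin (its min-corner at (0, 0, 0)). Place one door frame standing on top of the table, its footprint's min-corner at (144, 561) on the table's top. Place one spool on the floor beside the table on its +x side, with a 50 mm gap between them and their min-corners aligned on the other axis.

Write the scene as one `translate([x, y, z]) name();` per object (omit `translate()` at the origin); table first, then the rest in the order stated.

table();
translate([144, 561, 776]) door_frame();
translate([1572, 0, 0]) spool();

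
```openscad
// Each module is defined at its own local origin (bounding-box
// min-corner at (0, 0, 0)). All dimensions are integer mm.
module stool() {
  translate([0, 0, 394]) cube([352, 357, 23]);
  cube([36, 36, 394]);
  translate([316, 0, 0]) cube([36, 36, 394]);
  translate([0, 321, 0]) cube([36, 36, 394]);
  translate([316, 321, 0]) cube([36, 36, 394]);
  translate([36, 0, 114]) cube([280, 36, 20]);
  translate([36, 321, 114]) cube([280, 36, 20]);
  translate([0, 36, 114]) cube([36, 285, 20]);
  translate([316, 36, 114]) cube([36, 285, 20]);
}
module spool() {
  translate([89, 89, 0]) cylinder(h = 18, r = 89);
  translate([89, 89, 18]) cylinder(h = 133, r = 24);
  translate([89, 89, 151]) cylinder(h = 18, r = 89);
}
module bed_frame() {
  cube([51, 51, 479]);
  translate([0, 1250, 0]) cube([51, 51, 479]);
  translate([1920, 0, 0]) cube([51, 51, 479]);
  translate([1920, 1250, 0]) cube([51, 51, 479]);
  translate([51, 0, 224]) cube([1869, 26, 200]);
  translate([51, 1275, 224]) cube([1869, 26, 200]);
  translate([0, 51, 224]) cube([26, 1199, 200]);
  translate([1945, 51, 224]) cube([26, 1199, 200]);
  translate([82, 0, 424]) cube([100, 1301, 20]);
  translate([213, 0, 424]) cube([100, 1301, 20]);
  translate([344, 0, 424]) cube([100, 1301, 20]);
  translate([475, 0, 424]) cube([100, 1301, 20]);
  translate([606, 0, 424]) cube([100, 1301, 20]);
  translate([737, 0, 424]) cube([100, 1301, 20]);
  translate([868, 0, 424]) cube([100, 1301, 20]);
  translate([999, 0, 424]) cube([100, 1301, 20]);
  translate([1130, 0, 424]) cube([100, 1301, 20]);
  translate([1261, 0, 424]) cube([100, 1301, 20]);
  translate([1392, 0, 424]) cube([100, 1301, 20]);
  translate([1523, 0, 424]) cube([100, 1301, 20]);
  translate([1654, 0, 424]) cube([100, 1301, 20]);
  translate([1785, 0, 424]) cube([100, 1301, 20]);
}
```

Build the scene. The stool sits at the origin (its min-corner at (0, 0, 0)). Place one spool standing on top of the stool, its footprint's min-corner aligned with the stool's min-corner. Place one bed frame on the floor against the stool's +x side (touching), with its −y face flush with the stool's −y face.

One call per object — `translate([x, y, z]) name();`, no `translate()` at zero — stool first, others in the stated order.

stool();
translate([0, 0, 417]) spool();
translate([352, 0, 0]) bed_frame();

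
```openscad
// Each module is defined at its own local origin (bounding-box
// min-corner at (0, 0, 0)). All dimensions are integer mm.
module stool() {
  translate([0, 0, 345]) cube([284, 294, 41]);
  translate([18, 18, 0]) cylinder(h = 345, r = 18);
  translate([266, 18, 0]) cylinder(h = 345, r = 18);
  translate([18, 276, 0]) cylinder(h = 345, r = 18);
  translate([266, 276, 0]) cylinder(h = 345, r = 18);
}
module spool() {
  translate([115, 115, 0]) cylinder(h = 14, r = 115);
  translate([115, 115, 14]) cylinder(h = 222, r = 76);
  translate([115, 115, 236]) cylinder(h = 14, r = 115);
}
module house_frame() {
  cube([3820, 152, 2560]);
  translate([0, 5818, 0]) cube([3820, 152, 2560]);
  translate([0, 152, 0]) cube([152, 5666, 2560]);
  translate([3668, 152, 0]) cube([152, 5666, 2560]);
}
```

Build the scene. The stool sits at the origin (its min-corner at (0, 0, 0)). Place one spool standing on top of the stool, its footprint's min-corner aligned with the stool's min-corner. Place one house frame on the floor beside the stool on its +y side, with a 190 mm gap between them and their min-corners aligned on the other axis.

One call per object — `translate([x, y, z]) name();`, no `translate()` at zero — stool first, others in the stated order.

stool();
translate([0, 0, 386]) spool();
translate([0, 484, 0]) house_frame();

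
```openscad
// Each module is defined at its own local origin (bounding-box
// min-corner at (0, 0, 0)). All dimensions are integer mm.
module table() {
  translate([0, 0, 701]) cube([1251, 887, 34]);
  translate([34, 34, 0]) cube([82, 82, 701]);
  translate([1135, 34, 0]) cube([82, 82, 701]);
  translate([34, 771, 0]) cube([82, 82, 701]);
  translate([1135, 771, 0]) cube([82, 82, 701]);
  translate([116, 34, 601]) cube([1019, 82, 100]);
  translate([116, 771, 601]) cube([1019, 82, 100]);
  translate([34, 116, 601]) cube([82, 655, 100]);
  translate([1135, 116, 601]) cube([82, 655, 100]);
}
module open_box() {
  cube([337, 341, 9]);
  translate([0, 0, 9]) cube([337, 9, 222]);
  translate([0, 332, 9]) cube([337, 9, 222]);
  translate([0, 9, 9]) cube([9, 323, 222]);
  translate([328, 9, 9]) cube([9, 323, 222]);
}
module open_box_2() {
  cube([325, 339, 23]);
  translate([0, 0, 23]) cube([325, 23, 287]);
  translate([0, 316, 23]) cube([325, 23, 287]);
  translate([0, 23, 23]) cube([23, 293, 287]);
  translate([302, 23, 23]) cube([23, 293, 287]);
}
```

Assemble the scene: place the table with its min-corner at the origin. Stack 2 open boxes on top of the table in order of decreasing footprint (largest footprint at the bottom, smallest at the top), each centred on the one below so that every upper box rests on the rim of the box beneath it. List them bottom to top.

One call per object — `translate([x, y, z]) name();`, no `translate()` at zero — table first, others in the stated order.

table();
translate([457, 273, 735]) open_box();
translate([463, 274, 966]) open_box_2();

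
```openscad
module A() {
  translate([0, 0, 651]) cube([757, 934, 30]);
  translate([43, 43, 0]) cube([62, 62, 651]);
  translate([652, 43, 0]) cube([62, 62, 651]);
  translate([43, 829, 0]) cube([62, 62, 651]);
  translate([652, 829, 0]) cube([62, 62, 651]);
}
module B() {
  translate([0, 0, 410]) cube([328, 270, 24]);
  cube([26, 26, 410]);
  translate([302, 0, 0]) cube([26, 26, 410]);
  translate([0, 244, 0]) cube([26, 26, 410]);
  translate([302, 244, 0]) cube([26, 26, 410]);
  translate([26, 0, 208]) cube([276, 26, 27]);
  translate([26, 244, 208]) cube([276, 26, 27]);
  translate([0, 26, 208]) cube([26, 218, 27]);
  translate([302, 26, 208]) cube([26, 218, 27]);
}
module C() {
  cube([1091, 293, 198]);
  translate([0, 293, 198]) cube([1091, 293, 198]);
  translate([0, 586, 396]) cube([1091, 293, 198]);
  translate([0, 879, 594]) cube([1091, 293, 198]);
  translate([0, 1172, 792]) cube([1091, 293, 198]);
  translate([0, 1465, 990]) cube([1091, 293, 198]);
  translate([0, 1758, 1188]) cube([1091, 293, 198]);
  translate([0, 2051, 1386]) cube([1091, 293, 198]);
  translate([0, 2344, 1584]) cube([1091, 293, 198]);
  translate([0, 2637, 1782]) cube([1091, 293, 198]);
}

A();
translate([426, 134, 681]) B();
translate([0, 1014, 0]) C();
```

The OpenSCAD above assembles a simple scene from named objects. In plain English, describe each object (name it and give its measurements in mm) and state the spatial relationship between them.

A is a table with a 757×934 mm rectangular top, 30 mm thick, top surface at z = 681 mm, supported by four 62×62 mm square legs, each inset 43 mm from the nearest pair of top edges, running from the floor.

B is a simple wooden stool: a rectangular seat 328 mm (x) by 270 mm (y), 24 mm thick, top face at z = 434 mm, on four square legs, each 26×26 mm in cross-section. The legs rest on z = 0, each flush with a corner of the seat. Four stretchers, 26 mm wide and 27 mm tall, connect adjacent legs with their undersides at z = 208 mm, each running between the inner faces of the legs it joins and aligned with the legs' outer faces on the other axis.

C is a run of 10 identical solid stair steps. Each tread is 1091×293 mm and each step block is 198 mm high. Step 1 rests on the floor; step k is offset from step 1 by (k−1)×293 mm in y and (k−1)×198 mm in z.

The stool is on top of the table. The staircase is on the floor beside the table on its +y side.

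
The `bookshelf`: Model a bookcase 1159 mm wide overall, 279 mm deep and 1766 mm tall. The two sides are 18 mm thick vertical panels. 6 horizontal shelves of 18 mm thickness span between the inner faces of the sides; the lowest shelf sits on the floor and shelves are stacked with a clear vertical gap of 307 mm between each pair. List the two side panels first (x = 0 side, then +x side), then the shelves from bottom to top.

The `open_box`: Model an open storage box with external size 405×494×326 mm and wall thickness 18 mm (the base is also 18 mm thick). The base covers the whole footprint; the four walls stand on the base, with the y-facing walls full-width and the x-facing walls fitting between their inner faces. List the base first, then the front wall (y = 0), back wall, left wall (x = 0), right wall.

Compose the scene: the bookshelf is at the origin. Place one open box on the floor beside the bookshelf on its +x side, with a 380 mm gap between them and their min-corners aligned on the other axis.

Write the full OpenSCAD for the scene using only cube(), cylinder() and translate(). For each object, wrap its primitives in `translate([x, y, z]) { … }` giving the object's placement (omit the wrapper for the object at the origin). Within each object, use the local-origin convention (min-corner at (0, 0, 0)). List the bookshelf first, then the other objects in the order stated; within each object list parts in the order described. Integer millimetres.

cube([18, 279, 1766]);
translate([1141, 0, 0]) cube([18, 279, 1766]);
translate([18, 0, 0]) cube([1123, 279, 18]);
translate([18, 0, 325]) cube([1123, 279, 18]);
translate([18, 0, 650]) cube([1123, 279, 18]);
translate([18, 0, 975]) cube([1123, 279, 18]);
translate([18, 0, 1300]) cube([1123, 279, 18]);
translate([18, 0, 1625]) cube([1123, 279, 18]);
translate([1539, 0, 0]) {
  cube([405, 494, 18]);
  translate([0, 0, 18]) cube([405, 18, 308]);
  translate([0, 476, 18]) cube([405, 18, 308]);
  translate([0, 18, 18]) cube([18, 458, 308]);
  translate([387, 18, 18]) cube([18, 458, 308]);
}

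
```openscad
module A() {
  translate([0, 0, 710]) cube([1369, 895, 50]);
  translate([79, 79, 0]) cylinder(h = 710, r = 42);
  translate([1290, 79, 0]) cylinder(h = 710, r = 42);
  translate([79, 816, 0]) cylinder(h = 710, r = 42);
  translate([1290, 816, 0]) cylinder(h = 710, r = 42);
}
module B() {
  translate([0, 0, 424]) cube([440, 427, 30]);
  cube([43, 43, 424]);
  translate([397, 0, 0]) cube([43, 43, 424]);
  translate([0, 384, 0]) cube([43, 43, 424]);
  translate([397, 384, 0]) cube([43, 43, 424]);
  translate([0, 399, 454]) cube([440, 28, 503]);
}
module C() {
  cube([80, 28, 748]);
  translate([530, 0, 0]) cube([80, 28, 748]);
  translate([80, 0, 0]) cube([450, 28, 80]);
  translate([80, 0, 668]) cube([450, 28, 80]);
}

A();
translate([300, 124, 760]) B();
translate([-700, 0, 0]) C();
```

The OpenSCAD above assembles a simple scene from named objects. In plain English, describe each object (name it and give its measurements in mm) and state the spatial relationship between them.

A is a table with a 1369×895 mm rectangular top, 50 mm thick, top surface at z = 760 mm, supported by four round legs of 84 mm diameter, each leg's bounding box inset 37 mm from the nearest pair of top edges, running from the floor.

B is a chair: 440×427 mm seat, 30 mm thick, top at z = 454 mm, on four 43 mm square corner legs flush with the seat edges. A 28 mm thick backrest slab spans the full seat width, extending 503 mm above the seat top, its back face flush with the seat's +y edge.

C is a picture frame with a 450×588 mm rectangular opening (x by z) and a uniform 80 mm border on every side. Frame depth is 28 mm along y. It is built from two vertical stiles running the full outside height and two horizontal rails spanning the gap between the stiles.

The chair is on top of the table. The picture frame is on the floor beside the table on its −x side.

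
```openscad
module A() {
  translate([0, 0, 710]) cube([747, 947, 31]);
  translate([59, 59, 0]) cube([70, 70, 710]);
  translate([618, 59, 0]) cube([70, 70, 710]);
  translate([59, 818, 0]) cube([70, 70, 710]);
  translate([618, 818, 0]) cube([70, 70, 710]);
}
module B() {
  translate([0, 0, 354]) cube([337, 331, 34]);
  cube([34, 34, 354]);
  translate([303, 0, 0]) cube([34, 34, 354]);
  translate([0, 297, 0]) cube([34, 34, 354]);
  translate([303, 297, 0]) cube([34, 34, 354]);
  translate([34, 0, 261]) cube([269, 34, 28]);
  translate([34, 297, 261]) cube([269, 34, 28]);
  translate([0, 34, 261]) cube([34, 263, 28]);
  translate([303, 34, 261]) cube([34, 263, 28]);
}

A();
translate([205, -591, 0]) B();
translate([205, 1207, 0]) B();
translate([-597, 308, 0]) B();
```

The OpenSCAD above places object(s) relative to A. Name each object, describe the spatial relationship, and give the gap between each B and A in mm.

A is a table. B is a stool. Three stools sit around the table at the −y, +y, −x sides. The gap between each stool and the table is 260 mm.

Each stool's nearest face is 260 mm from the table's bounding box.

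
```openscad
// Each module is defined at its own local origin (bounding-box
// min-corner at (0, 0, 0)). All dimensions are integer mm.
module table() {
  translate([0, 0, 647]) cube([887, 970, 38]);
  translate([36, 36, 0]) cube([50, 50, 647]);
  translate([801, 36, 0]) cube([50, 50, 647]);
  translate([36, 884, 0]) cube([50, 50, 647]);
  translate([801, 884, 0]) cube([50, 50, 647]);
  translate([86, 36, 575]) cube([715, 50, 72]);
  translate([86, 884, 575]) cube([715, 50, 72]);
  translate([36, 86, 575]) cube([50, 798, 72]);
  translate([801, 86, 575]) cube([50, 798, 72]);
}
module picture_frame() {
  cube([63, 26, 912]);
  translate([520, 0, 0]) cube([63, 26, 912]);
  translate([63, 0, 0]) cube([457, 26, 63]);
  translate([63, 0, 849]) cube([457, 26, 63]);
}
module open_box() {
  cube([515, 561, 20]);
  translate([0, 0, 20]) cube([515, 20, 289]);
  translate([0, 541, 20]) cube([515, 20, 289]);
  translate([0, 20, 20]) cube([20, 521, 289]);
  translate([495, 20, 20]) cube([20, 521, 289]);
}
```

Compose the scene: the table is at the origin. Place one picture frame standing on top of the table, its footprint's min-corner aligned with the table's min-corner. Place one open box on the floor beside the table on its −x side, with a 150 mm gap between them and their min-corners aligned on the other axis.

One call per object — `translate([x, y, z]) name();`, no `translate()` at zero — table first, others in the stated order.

table();
translate([0, 0, 685]) picture_frame();
translate([-665, 0, 0]) open_box();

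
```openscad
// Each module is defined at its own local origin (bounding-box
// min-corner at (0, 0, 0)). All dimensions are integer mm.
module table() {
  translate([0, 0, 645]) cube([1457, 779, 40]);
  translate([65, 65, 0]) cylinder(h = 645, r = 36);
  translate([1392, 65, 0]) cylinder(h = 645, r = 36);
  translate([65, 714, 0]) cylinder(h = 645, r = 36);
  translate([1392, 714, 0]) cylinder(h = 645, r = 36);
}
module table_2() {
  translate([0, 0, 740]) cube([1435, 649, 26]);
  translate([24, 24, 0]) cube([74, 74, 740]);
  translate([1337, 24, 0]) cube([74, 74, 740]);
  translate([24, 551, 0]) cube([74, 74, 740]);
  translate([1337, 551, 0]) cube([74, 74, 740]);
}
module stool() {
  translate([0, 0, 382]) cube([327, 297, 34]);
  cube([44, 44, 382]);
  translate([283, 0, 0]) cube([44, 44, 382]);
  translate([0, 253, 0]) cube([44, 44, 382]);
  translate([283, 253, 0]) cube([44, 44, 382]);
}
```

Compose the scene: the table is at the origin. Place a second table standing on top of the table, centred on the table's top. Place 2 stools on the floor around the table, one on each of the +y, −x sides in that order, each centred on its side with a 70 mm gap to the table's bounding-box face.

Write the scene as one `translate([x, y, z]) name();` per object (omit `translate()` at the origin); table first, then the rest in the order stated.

table();
translate([11, 65, 685]) table_2();
translate([565, 849, 0]) stool();
translate([-397, 241, 0]) stool();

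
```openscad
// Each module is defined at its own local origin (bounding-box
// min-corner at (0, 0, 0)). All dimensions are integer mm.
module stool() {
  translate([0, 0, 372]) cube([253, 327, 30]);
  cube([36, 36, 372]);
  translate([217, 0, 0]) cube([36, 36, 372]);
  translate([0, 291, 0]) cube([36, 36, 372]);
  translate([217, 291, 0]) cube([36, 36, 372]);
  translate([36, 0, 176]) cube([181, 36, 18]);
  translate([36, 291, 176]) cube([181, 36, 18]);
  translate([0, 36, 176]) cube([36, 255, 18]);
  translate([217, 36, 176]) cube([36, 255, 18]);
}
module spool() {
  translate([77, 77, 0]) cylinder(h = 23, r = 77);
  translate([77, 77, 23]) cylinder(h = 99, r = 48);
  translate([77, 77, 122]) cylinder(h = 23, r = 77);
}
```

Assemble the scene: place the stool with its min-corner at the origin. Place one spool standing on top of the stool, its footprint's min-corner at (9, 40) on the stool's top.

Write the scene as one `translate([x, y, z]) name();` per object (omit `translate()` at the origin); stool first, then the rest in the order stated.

stool();
translate([9, 40, 402]) spool();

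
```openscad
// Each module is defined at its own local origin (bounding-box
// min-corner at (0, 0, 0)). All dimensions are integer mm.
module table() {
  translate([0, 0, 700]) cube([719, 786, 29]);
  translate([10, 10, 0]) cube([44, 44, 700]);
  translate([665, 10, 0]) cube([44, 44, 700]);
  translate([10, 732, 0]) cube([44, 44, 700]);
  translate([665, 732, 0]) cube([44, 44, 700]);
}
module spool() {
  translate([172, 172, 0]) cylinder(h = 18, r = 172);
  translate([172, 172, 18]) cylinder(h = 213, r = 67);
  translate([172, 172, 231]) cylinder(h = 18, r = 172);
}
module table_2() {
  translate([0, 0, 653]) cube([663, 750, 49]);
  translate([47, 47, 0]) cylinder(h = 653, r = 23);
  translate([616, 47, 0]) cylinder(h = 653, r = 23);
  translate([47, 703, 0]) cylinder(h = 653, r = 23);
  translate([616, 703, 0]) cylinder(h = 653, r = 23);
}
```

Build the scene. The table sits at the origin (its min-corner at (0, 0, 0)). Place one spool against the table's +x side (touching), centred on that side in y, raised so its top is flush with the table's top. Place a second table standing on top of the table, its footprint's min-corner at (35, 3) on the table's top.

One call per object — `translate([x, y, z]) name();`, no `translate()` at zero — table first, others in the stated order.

table();
translate([719, 221, 480]) spool();
translate([35, 3, 729]) table_2();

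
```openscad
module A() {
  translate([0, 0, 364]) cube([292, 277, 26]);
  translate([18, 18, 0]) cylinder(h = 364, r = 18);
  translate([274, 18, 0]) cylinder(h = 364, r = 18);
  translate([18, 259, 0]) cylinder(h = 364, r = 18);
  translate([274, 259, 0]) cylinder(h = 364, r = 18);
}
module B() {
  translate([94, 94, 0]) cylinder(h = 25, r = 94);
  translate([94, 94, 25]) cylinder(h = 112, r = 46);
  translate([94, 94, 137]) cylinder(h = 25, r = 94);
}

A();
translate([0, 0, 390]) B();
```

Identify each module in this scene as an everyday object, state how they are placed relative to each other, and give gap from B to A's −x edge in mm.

The spool's min-x is at 0; the stool's min-x is 0; gap = 0 mm.

A is a stool. B is a spool. The spool is on top of the stool. The gap from the spool to the stool's −x edge is 0 mm.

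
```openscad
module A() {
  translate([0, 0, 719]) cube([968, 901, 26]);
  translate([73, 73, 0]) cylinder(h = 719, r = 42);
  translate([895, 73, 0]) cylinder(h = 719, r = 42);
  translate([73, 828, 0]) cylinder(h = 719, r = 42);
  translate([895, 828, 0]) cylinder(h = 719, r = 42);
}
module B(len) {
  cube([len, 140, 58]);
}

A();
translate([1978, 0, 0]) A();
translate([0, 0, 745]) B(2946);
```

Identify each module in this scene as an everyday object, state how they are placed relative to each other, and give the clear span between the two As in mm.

A is a table. B is a beam. A beam spans the tops of two tables. The clear span between the two tables is 1010 mm.

Second table starts at x = 1978; first ends at x = 968; clear span = 1978 − 968 = 1010 mm.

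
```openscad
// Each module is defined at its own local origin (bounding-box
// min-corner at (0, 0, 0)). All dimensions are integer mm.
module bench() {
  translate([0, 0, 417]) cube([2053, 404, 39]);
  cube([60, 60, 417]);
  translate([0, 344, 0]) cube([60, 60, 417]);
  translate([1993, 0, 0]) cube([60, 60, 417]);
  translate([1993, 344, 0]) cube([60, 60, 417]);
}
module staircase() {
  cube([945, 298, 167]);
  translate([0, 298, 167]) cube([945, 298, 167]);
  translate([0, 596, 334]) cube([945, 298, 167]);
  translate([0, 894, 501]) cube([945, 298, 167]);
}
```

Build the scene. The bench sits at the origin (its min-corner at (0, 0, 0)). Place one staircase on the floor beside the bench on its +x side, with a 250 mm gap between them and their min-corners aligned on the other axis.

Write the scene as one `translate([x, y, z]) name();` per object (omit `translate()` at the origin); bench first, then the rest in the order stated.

bench();
translate([2303, 0, 0]) staircase();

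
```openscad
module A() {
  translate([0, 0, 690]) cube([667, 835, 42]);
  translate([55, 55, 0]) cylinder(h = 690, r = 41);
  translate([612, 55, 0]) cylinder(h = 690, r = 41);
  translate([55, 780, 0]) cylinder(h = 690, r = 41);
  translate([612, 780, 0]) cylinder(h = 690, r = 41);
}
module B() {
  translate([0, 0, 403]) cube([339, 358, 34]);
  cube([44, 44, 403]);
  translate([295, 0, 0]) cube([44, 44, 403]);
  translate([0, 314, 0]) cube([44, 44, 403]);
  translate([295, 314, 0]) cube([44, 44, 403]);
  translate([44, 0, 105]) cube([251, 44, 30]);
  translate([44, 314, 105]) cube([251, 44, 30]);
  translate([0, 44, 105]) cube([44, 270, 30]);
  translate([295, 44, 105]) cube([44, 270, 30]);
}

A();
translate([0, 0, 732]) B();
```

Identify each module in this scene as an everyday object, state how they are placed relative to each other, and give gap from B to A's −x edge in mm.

The stool's min-x is at 0; the table's min-x is 0; gap = 0 mm.

A is a table. B is a stool. The stool is on top of the table. The gap from the stool to the table's −x edge is 0 mm.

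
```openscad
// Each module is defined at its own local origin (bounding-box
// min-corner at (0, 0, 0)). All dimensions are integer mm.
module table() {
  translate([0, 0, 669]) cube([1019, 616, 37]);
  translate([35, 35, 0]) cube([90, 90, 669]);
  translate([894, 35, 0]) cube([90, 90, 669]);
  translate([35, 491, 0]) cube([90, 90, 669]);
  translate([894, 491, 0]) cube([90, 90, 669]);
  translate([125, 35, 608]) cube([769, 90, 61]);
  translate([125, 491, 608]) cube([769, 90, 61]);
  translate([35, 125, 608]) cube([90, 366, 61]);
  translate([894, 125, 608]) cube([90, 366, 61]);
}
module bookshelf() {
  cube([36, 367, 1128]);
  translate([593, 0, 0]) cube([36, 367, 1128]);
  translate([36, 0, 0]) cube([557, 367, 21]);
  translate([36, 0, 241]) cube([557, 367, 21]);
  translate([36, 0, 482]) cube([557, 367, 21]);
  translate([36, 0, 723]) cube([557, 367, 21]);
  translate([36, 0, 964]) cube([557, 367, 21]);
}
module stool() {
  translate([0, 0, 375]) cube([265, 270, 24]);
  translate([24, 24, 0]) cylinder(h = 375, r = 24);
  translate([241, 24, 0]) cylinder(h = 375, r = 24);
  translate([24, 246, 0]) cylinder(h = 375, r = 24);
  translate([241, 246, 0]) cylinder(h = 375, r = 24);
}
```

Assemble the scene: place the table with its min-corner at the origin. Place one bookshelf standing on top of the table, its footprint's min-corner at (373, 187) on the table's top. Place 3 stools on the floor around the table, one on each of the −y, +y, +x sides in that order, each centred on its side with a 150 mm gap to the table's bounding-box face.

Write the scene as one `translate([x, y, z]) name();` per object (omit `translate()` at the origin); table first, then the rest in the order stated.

table();
translate([373, 187, 706]) bookshelf();
translate([377, -420, 0]) stool();
translate([377, 766, 0]) stool();
translate([1169, 173, 0]) stool();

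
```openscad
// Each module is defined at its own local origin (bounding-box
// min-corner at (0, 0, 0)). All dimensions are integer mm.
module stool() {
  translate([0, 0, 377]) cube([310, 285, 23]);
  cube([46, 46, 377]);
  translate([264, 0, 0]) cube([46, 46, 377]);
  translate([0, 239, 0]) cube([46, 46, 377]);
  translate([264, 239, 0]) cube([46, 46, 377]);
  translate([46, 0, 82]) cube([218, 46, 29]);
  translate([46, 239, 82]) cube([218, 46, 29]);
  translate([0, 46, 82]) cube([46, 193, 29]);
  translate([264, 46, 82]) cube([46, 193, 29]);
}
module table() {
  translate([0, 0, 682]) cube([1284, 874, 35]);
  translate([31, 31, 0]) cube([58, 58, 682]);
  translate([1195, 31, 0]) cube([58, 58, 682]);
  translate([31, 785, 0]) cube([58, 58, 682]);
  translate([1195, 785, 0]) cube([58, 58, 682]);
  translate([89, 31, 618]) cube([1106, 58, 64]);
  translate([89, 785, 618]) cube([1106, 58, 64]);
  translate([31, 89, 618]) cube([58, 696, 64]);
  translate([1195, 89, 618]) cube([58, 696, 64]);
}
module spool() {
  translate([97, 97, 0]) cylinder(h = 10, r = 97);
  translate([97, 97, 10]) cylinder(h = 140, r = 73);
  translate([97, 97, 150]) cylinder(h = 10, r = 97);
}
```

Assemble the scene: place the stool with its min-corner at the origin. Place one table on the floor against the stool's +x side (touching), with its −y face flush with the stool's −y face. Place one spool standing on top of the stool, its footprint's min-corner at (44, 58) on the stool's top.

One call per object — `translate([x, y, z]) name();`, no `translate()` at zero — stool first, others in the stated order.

stool();
translate([310, 0, 0]) table();
translate([44, 58, 400]) spool();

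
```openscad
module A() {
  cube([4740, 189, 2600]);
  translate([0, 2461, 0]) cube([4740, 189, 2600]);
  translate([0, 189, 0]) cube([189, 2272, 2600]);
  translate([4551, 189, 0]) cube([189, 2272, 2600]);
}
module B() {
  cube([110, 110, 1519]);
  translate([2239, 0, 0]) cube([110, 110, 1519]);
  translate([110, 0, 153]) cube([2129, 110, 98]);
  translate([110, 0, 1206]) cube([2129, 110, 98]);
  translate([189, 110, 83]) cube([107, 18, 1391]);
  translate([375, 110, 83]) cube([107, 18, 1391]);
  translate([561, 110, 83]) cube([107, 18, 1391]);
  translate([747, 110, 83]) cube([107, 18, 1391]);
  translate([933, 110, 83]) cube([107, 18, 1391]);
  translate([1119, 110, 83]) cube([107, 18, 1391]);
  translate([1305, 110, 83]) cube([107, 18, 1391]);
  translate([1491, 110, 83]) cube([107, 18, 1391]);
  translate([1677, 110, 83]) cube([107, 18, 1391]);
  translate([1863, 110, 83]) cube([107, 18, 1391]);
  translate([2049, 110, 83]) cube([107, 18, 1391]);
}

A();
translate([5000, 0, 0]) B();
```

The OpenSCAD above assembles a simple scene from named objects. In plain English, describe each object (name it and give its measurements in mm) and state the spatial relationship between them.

A is a box-shaped house frame (walls only): outside footprint 4740×2650 mm, wall height 2600 mm, wall thickness 189 mm. The two y-facing walls run the full x-width; the two x-facing walls fit between the inner faces of the y-facing walls.

B is a fence section. Two 110×110 mm posts, 1519 mm tall, stand on the floor with a clear span of 2129 mm between their inner faces. Two horizontal rails of 110×98 mm section span the gap between the posts with their undersides at z = 153 mm and z = 1206 mm, flush with the posts' −y face. 11 pickets, each 107 mm wide, 18 mm thick and 1391 mm tall, are fixed to the +y face of the rails with their bottoms at z = 83 mm, evenly spaced across the span with equal gaps (rounded down to the nearest mm) at the −x end and between each pair — any rounding remainder accumulates at the +x end.

The fence section is on the floor beside the house frame on its +x side.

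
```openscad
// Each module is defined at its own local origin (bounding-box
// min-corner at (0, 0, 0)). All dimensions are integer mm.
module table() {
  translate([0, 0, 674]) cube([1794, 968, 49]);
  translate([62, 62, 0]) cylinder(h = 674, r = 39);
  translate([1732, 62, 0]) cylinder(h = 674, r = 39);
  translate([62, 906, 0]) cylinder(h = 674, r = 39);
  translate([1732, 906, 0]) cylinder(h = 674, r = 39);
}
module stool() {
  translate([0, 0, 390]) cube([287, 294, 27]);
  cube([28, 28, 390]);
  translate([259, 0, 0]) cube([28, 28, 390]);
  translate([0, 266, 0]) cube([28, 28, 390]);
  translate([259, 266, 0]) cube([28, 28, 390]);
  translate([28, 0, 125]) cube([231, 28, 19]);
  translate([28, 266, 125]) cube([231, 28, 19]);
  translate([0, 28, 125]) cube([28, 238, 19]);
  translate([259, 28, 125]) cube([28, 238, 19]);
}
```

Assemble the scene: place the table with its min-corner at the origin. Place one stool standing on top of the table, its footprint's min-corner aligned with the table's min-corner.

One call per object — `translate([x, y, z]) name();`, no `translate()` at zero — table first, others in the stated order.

table();
translate([0, 0, 723]) stool();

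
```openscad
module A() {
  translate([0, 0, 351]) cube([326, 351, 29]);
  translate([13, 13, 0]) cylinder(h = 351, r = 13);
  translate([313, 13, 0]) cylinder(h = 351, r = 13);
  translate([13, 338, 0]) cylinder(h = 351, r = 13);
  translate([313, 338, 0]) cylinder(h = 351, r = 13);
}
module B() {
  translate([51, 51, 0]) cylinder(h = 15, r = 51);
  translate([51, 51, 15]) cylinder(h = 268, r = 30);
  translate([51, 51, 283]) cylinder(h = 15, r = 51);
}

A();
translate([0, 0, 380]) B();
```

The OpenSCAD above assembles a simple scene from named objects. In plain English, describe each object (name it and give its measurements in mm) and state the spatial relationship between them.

A is a four-legged stool. The seat is 326×351 mm, 29 mm thick, top at z = 380 mm. It stands on four round legs, each 26 mm in diameter, from z = 0 to the seat underside, each leg's axis is inset half a diameter from the nearest pair of seat edges (so the leg's bounding box is flush with the corner).

B is a spool: two coaxial disc flanges of radius 51 mm and thickness 15 mm, joined by a core cylinder of radius 30 mm and height 268 mm. The lower flange rests on z = 0 and the three cylinders share a vertical axis.

The spool is on top of the stool.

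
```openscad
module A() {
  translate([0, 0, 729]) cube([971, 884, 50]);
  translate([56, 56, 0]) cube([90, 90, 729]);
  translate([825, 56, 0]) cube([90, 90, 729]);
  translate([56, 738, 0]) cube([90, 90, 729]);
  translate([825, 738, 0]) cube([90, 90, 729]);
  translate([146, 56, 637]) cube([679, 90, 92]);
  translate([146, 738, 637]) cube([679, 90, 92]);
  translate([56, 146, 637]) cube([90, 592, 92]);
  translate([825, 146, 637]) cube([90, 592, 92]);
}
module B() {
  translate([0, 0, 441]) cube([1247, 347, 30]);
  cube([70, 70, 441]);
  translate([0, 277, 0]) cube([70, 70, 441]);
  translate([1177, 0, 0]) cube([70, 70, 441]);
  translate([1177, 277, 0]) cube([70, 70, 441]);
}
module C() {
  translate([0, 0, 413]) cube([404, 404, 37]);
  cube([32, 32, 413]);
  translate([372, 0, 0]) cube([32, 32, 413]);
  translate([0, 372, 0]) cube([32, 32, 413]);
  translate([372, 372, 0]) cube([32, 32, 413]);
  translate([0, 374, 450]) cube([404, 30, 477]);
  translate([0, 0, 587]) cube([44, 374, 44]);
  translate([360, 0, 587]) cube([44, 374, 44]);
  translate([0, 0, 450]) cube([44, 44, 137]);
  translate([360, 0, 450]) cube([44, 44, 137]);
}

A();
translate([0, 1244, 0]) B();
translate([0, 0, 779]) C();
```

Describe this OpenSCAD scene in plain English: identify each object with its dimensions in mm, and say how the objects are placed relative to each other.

A is a table: top 971 mm (x) × 884 mm (y), 50 mm thick, upper face at z = 779 mm, on four 90×90 mm square legs, each inset 56 mm from the nearest pair of top edges, running from z = 0 to the bottom of the top. Four apron rails, 90 mm thick and 92 mm tall, run between adjacent legs with their top edges flush with the underside of the top and their outer faces flush with the legs' outer faces.

B is a bench: a 1247×347 mm seat slab, 30 mm thick, top at z = 471 mm, on four 70×70 mm square legs flush with the seat corners and standing on z = 0.

C is a chair: 404×404 mm seat, 37 mm thick, top at z = 450 mm, on four 32 mm square corner legs flush with the seat edges. A 30 mm thick backrest slab spans the full seat width, extending 477 mm above the seat top, its back face flush with the seat's +y edge. Two armrests of 44×44 mm section run along each side from the seat's front edge to the front of the backrest, top faces 181 mm above the seat top and outer faces flush with the seat's x-edges; a 44×44 mm post under the front of each armrest stands on the seat at the front corner.

The bench is on the floor beside the table on its +y side. The chair is on top of the table.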